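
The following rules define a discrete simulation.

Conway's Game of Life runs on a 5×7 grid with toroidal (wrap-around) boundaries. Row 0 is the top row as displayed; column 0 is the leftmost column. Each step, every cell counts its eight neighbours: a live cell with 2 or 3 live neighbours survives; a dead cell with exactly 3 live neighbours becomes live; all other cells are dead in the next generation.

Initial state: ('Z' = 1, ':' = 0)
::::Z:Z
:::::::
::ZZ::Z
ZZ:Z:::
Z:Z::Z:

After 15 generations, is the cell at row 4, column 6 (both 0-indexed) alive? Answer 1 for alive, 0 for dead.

1

gen 0: ::::Z:Z
:::::::
::ZZ::Z
ZZ:Z:::
Z:Z::Z:
gen 1: :::::ZZ
:::Z:Z:
ZZZZ:::
Z::ZZ::
Z:ZZZZ:
gen 2: ::Z::::
ZZ:Z:Z:
ZZ::::Z
Z::::Z:
ZZZ::::
gen 3: :::Z::Z
:::::::
::Z:ZZ:
::Z::::
Z:Z:::Z
gen 4: Z:::::Z
:::ZZZ:
:::Z:::
::Z::ZZ
ZZZZ::Z
gen 5: :::::::
:::ZZZZ
::ZZ::Z
::::ZZZ
::ZZ:::
gen 6: ::Z::Z:
::ZZZZZ
Z:Z::::
::::ZZZ
:::ZZZ:
gen 7: ::Z::::
::Z:ZZZ
ZZZ::::
::::::Z
:::Z:::
gen 8: ::Z:ZZ:
Z:Z::ZZ
ZZZZ:::
ZZZ::::
:::::::
gen 9: :Z:ZZZ:
Z::::Z:
:::Z:::
Z::Z:::
::ZZ:::
gen 10: :Z:Z:ZZ
::ZZ:ZZ
::::Z:Z
:::ZZ::
:Z:::::
gen 11: :Z:Z:ZZ
::ZZ:::
::Z:::Z
:::ZZZ:
Z::Z:Z:
gen 12: ZZ:Z:ZZ
ZZ:ZZZZ
::Z::Z:
::ZZ:Z:
Z::Z:::
gen 13: :::Z:::
:::Z:::
Z::::::
:ZZZ::Z
Z::Z:Z:
gen 14: ::ZZ:::
:::::::
ZZ:Z:::
:ZZZZ:Z
ZZ:Z::Z
gen 15: ZZZZ:::
:Z:Z:::
ZZ:ZZ::
::::ZZZ
:::::ZZ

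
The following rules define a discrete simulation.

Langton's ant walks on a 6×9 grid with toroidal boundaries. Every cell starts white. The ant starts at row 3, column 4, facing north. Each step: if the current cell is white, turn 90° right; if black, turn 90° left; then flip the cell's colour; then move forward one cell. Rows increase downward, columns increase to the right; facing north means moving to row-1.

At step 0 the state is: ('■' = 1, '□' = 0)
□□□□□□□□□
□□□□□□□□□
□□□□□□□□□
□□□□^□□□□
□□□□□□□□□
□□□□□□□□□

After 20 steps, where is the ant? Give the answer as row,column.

5,2

0) □□□□□□□□□
□□□□□□□□□
□□□□□□□□□
□□□□^□□□□
□□□□□□□□□
□□□□□□□□□
1) □□□□□□□□□
□□□□□□□□□
□□□□□□□□□
□□□□■>□□□
□□□□□□□□□
□□□□□□□□□
2) □□□□□□□□□
□□□□□□□□□
□□□□□□□□□
□□□□■■□□□
□□□□□v□□□
□□□□□□□□□
3) □□□□□□□□□
□□□□□□□□□
□□□□□□□□□
□□□□■■□□□
□□□□<■□□□
□□□□□□□□□
4) □□□□□□□□□
□□□□□□□□□
□□□□□□□□□
□□□□^■□□□
□□□□■■□□□
□□□□□□□□□
5) □□□□□□□□□
□□□□□□□□□
□□□□□□□□□
□□□<□■□□□
□□□□■■□□□
□□□□□□□□□
6) □□□□□□□□□
□□□□□□□□□
□□□^□□□□□
□□□■□■□□□
□□□□■■□□□
□□□□□□□□□
7) □□□□□□□□□
□□□□□□□□□
□□□■>□□□□
□□□■□■□□□
□□□□■■□□□
□□□□□□□□□
8) □□□□□□□□□
□□□□□□□□□
□□□■■□□□□
□□□■v■□□□
□□□□■■□□□
□□□□□□□□□
9) □□□□□□□□□
□□□□□□□□□
□□□■■□□□□
□□□<■■□□□
□□□□■■□□□
□□□□□□□□□
10) □□□□□□□□□
□□□□□□□□□
□□□■■□□□□
□□□□■■□□□
□□□v■■□□□
□□□□□□□□□
11) □□□□□□□□□
□□□□□□□□□
□□□■■□□□□
□□□□■■□□□
□□<■■■□□□
□□□□□□□□□
12) □□□□□□□□□
□□□□□□□□□
□□□■■□□□□
□□^□■■□□□
□□■■■■□□□
□□□□□□□□□
13) □□□□□□□□□
□□□□□□□□□
□□□■■□□□□
□□■>■■□□□
□□■■■■□□□
□□□□□□□□□
14) □□□□□□□□□
□□□□□□□□□
□□□■■□□□□
□□■■■■□□□
□□■v■■□□□
□□□□□□□□□
15) □□□□□□□□□
□□□□□□□□□
□□□■■□□□□
□□■■■■□□□
□□■□>■□□□
□□□□□□□□□
16) □□□□□□□□□
□□□□□□□□□
□□□■■□□□□
□□■■^■□□□
□□■□□■□□□
□□□□□□□□□
17) □□□□□□□□□
□□□□□□□□□
□□□■■□□□□
□□■<□■□□□
□□■□□■□□□
□□□□□□□□□
18) □□□□□□□□□
□□□□□□□□□
□□□■■□□□□
□□■□□■□□□
□□■v□■□□□
□□□□□□□□□
19) □□□□□□□□□
□□□□□□□□□
□□□■■□□□□
□□■□□■□□□
□□<■□■□□□
□□□□□□□□□
20) □□□□□□□□□
□□□□□□□□□
□□□■■□□□□
□□■□□■□□□
□□□■□■□□□
□□v□□□□□□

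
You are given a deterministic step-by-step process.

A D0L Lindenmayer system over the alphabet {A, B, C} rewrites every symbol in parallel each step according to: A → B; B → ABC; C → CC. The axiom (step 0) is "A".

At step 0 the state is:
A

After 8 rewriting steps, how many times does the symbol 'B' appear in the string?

k=0  A
k=1  B
k=2  ABC
k=3  BABCCC
k=4  ABCBABCCCCCCC
k=5  BABCCCABCBABCCCCCCCCCCCCCCC
k=6  ABCBABCCCCCCCBABCCCABCBABCCCCCCCCCCCCCCCCCCCCCCCCCCCCCCC
k=7  BABCCCABCBABCCCCCCCCCCCCCCCABCBABCCCCCCCBABCCCABCBABCCCCCCCCCCCCCCCCCCCCCCCCCCCCCCCCCCCCCCCCCCCCCCCCCCCCCCCCCCCCCCC
k=8  ABCBABCCCCCCCBABCCCABCBABCCCCCCCCCCCCCCCCCCCCCCCCCCCCCCCBA…CCCCCCCCCCCCCCCCCCCCCCCCCCCCCCCCCCCCCCCCCCCCCCCCCCCCCCCCCC  (len 235)

21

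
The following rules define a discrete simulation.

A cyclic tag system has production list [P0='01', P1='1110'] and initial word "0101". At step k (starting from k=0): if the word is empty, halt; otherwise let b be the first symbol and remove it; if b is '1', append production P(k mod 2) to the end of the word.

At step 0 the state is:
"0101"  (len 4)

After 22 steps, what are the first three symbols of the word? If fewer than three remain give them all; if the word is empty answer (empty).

step 0: "0101"  (len 4)
step 1: "101"  (len 3)
step 2: "011110"  (len 6)
step 3: "11110"  (len 5)
step 4: "11101110"  (len 8)
step 5: "110111001"  (len 9)
step 6: "101110011110"  (len 12)
step 7: "0111001111001"  (len 13)
step 8: "111001111001"  (len 12)
step 9: "1100111100101"  (len 13)
step 10: "1001111001011110"  (len 16)
step 11: "00111100101111001"  (len 17)
step 12: "0111100101111001"  (len 16)
step 13: "111100101111001"  (len 15)
step 14: "111001011110011110"  (len 18)
step 15: "1100101111001111001"  (len 19)
step 16: "1001011110011110011110"  (len 22)
step 17: "00101111001111001111001"  (len 23)
step 18: "0101111001111001111001"  (len 22)
step 19: "101111001111001111001"  (len 21)
step 20: "011110011110011110011110"  (len 24)
step 21: "11110011110011110011110"  (len 23)
step 22: "11100111100111100111101110"  (len 26)

111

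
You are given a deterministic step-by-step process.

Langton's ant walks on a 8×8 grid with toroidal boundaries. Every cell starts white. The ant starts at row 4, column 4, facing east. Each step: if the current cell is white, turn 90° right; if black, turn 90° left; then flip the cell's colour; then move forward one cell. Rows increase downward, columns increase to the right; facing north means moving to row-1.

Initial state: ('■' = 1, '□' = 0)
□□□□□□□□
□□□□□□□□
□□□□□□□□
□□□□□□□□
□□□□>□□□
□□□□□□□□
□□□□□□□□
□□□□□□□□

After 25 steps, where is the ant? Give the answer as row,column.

0) □□□□□□□□
□□□□□□□□
□□□□□□□□
□□□□□□□□
□□□□>□□□
□□□□□□□□
□□□□□□□□
□□□□□□□□
1) □□□□□□□□
□□□□□□□□
□□□□□□□□
□□□□□□□□
□□□□■□□□
□□□□v□□□
□□□□□□□□
□□□□□□□□
2) □□□□□□□□
□□□□□□□□
□□□□□□□□
□□□□□□□□
□□□□■□□□
□□□<■□□□
□□□□□□□□
□□□□□□□□
3) □□□□□□□□
□□□□□□□□
□□□□□□□□
□□□□□□□□
□□□^■□□□
□□□■■□□□
□□□□□□□□
□□□□□□□□
4) □□□□□□□□
□□□□□□□□
□□□□□□□□
□□□□□□□□
□□□■>□□□
□□□■■□□□
□□□□□□□□
□□□□□□□□
5) □□□□□□□□
□□□□□□□□
□□□□□□□□
□□□□^□□□
□□□■□□□□
□□□■■□□□
□□□□□□□□
□□□□□□□□
6) □□□□□□□□
□□□□□□□□
□□□□□□□□
□□□□■>□□
□□□■□□□□
□□□■■□□□
□□□□□□□□
□□□□□□□□
7) □□□□□□□□
□□□□□□□□
□□□□□□□□
□□□□■■□□
□□□■□v□□
□□□■■□□□
□□□□□□□□
□□□□□□□□
8) □□□□□□□□
□□□□□□□□
□□□□□□□□
□□□□■■□□
□□□■<■□□
□□□■■□□□
□□□□□□□□
□□□□□□□□
9) □□□□□□□□
□□□□□□□□
□□□□□□□□
□□□□^■□□
□□□■■■□□
□□□■■□□□
□□□□□□□□
□□□□□□□□
10) □□□□□□□□
□□□□□□□□
□□□□□□□□
□□□<□■□□
□□□■■■□□
□□□■■□□□
□□□□□□□□
□□□□□□□□
11) □□□□□□□□
□□□□□□□□
□□□^□□□□
□□□■□■□□
□□□■■■□□
□□□■■□□□
□□□□□□□□
□□□□□□□□
12) □□□□□□□□
□□□□□□□□
□□□■>□□□
□□□■□■□□
□□□■■■□□
□□□■■□□□
□□□□□□□□
□□□□□□□□
13) □□□□□□□□
□□□□□□□□
□□□■■□□□
□□□■v■□□
□□□■■■□□
□□□■■□□□
□□□□□□□□
□□□□□□□□
14) □□□□□□□□
□□□□□□□□
□□□■■□□□
□□□<■■□□
□□□■■■□□
□□□■■□□□
□□□□□□□□
□□□□□□□□
15) □□□□□□□□
□□□□□□□□
□□□■■□□□
□□□□■■□□
□□□v■■□□
□□□■■□□□
□□□□□□□□
□□□□□□□□
16) □□□□□□□□
□□□□□□□□
□□□■■□□□
□□□□■■□□
□□□□>■□□
□□□■■□□□
□□□□□□□□
□□□□□□□□
17) □□□□□□□□
□□□□□□□□
□□□■■□□□
□□□□^■□□
□□□□□■□□
□□□■■□□□
□□□□□□□□
□□□□□□□□
18) □□□□□□□□
□□□□□□□□
□□□■■□□□
□□□<□■□□
□□□□□■□□
□□□■■□□□
□□□□□□□□
□□□□□□□□
19) □□□□□□□□
□□□□□□□□
□□□^■□□□
□□□■□■□□
□□□□□■□□
□□□■■□□□
□□□□□□□□
□□□□□□□□
20) □□□□□□□□
□□□□□□□□
□□<□■□□□
□□□■□■□□
□□□□□■□□
□□□■■□□□
□□□□□□□□
□□□□□□□□
21) □□□□□□□□
□□^□□□□□
□□■□■□□□
□□□■□■□□
□□□□□■□□
□□□■■□□□
□□□□□□□□
□□□□□□□□
22) □□□□□□□□
□□■>□□□□
□□■□■□□□
□□□■□■□□
□□□□□■□□
□□□■■□□□
□□□□□□□□
□□□□□□□□
23) □□□□□□□□
□□■■□□□□
□□■v■□□□
□□□■□■□□
□□□□□■□□
□□□■■□□□
□□□□□□□□
□□□□□□□□
24) □□□□□□□□
□□■■□□□□
□□<■■□□□
□□□■□■□□
□□□□□■□□
□□□■■□□□
□□□□□□□□
□□□□□□□□
25) □□□□□□□□
□□■■□□□□
□□□■■□□□
□□v■□■□□
□□□□□■□□
□□□■■□□□
□□□□□□□□
□□□□□□□□

3,2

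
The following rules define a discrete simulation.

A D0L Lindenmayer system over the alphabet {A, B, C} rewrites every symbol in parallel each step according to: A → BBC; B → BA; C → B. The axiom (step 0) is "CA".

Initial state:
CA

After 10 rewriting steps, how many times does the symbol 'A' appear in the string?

0) CA
1) BBBC
2) BABABAB
3) BABBCBABBCBABBCBA
4) BABBCBABABBABBCBABABBABBCBABABBABBC
5) BABBCBABABBABBCBABBCBABABBCBABABBABBCBABBCBABABBCBABABBABBCBABBCBABABBCBABAB
6) BABBCBABABBABBCBABBCBABABBCBABABBABBCBABABBABBCBABBCBABABB…ABBCBABBCBABABBCBABABBABBCBABABBABBCBABBCBABABBABBCBABBCBA  (len 163)
7) BABBCBABABBABBCBABBCBABABBCBABABBABBCBABABBABBCBABBCBABABB…ABABBCBABABBABBCBABABBABBCBABBCBABABBCBABABBABBCBABABBABBC  (len 350)
8) BABBCBABABBABBCBABBCBABABBCBABABBABBCBABABBABBCBABBCBABABB…ABBCBABBCBABABBABBCBABBCBABABBCBABABBABBCBABBCBABABBCBABAB  (len 752)
9) BABBCBABABBABBCBABBCBABABBCBABABBABBCBABABBABBCBABBCBABABB…ABBCBABBCBABABBCBABABBABBCBABABBABBCBABBCBABABBABBCBABBCBA  (len 1615)
10) BABBCBABABBABBCBABBCBABABBCBABABBABBCBABABBABBCBABBCBABABB…ABABBCBABABBABBCBABABBABBCBABBCBABABBCBABABBABBCBABABBABBC  (len 3469)

960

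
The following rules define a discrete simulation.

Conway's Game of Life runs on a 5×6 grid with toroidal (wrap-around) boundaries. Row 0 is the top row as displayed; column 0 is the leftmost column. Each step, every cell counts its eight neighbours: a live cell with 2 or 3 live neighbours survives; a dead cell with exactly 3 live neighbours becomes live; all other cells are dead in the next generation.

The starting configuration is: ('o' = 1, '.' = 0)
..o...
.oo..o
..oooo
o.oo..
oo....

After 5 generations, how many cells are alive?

0) ..o...
.oo..o
..oooo
o.oo..
oo....
1) ..o...
oo...o
.....o
o.....
o..o..
2) ..o..o
oo...o
.o...o
o....o
.o....
3) ..o..o
.oo.oo
.o..o.
.o...o
.o...o
4) ..oo.o
.oo.oo
.o.oo.
.oo.oo
.oo.oo
5) ......
.o...o
......
......
......

2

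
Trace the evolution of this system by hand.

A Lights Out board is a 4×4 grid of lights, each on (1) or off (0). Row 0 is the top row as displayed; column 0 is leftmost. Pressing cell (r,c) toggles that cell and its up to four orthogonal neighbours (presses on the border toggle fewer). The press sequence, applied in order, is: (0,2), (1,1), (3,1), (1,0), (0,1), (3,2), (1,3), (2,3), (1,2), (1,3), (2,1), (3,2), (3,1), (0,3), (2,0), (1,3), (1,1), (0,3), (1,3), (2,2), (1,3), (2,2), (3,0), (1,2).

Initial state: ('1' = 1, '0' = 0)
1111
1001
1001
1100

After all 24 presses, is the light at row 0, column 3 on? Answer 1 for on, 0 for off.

t=0: 1111
1001
1001
1100
t=1: 1000
1011
1001
1100
t=2: 1100
0101
1101
1100
t=3: 1100
0101
1001
0010
t=4: 0100
1001
0001
0010
t=5: 1010
1101
0001
0010
t=6: 1010
1101
0011
0101
t=7: 1011
1110
0010
0101
t=8: 1011
1111
0001
0100
t=9: 1001
1000
0011
0100
t=10: 1000
1011
0010
0100
t=11: 1000
1111
1100
0000
t=12: 1000
1111
1110
0111
t=13: 1000
1111
1010
1001
t=14: 1011
1110
1010
1001
t=15: 1011
0110
0110
0001
t=16: 1010
0101
0111
0001
t=17: 1110
1011
0011
0001
t=18: 1101
1010
0011
0001
t=19: 1100
1001
0010
0001
t=20: 1100
1011
0101
0011
t=21: 1101
1000
0100
0011
t=22: 1101
1010
0011
0001
t=23: 1101
1010
1011
1101
t=24: 1111
1101
1001
1101

1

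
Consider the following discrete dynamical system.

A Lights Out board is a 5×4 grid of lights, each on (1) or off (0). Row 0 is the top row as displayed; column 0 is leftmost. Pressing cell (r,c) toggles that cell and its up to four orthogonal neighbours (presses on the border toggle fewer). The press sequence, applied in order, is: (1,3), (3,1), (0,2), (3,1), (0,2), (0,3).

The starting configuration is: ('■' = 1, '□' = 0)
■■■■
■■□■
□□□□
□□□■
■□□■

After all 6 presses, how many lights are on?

[0] ■■■■
■■□■
□□□□
□□□■
■□□■
[1] ■■■□
■■■□
□□□■
□□□■
■□□■
[2] ■■■□
■■■□
□■□■
■■■■
■■□■
[3] ■□□■
■■□□
□■□■
■■■■
■■□■
[4] ■□□■
■■□□
□□□■
□□□■
■□□■
[5] ■■■□
■■■□
□□□■
□□□■
■□□■
[6] ■■□■
■■■■
□□□■
□□□■
■□□■

11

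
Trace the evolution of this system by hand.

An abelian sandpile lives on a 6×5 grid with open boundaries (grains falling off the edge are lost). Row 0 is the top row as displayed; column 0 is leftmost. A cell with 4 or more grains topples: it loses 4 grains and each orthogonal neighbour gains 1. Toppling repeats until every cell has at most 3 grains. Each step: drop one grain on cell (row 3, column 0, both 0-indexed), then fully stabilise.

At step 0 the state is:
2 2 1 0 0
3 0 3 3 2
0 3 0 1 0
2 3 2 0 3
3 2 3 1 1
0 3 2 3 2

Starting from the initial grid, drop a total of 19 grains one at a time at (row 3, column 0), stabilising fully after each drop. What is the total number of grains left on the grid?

k=0  2 2 1 0 0
3 0 3 3 2
0 3 0 1 0
2 3 2 0 3
3 2 3 1 1
0 3 2 3 2
k=1  2 2 1 0 0
3 0 3 3 2
0 3 0 1 0
3 3 2 0 3
3 2 3 1 1
0 3 2 3 2
k=2  2 2 1 0 0
3 1 3 3 2
2 0 2 1 0
2 3 0 1 3
1 2 2 3 1
2 1 1 0 3
k=3  2 2 1 0 0
3 1 3 3 2
2 0 2 1 0
3 3 0 1 3
1 2 2 3 1
2 1 1 0 3
k=4  2 2 1 0 0
3 1 3 3 2
3 1 2 1 0
1 0 1 1 3
2 3 2 3 1
2 1 1 0 3
k=5  2 2 1 0 0
3 1 3 3 2
3 1 2 1 0
2 0 1 1 3
2 3 2 3 1
2 1 1 0 3
k=6  2 2 1 0 0
3 1 3 3 2
3 1 2 1 0
3 0 1 1 3
2 3 2 3 1
2 1 1 0 3
k=7  3 2 1 0 0
0 2 3 3 2
1 2 2 1 0
1 1 1 1 3
3 3 2 3 1
2 1 1 0 3
k=8  3 2 1 0 0
0 2 3 3 2
1 2 2 1 0
2 1 1 1 3
3 3 2 3 1
2 1 1 0 3
k=9  3 2 1 0 0
0 2 3 3 2
1 2 2 1 0
3 1 1 1 3
3 3 2 3 1
2 1 1 0 3
k=10  3 2 1 0 0
0 2 3 3 2
2 2 2 1 0
1 3 1 1 3
1 0 3 3 1
3 2 1 0 3
k=11  3 2 1 0 0
0 2 3 3 2
2 2 2 1 0
2 3 1 1 3
1 0 3 3 1
3 2 1 0 3
k=12  3 2 1 0 0
0 2 3 3 2
2 2 2 1 0
3 3 1 1 3
1 0 3 3 1
3 2 1 0 3
k=13  3 2 1 0 0
0 2 3 3 2
3 3 2 1 0
1 0 2 1 3
2 1 3 3 1
3 2 1 0 3
k=14  3 2 1 0 0
0 2 3 3 2
3 3 2 1 0
2 0 2 1 3
2 1 3 3 1
3 2 1 0 3
k=15  3 2 1 0 0
0 2 3 3 2
3 3 2 1 0
3 0 2 1 3
2 1 3 3 1
3 2 1 0 3
k=16  3 2 1 0 0
1 3 3 3 2
1 0 3 1 0
1 2 2 1 3
3 1 3 3 1
3 2 1 0 3
k=17  3 2 1 0 0
1 3 3 3 2
1 0 3 1 0
2 2 2 1 3
3 1 3 3 1
3 2 1 0 3
k=18  3 2 1 0 0
1 3 3 3 2
1 0 3 1 0
3 2 2 1 3
3 1 3 3 1
3 2 1 0 3
k=19  3 2 1 0 0
1 3 3 3 2
2 0 3 1 0
1 3 2 1 3
1 2 3 3 1
0 3 1 0 3

51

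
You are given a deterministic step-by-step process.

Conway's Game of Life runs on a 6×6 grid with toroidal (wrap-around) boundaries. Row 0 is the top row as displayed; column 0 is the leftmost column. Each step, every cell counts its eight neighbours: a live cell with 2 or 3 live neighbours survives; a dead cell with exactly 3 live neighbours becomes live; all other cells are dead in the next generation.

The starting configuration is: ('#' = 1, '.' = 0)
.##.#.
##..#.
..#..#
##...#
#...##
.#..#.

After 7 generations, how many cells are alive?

4

step 0: .##.#.
##..#.
..#..#
##...#
#...##
.#..#.
step 1: ..#.#.
#...#.
..#.#.
.#....
....#.
.##.#.
step 2: ..#.#.
.#..#.
.#.#.#
...#..
.###..
.##.##
step 3: #.#.#.
##..##
#..#..
##.#..
##....
#...##
step 4: ......
..#.#.
...#..
.....#
..#.#.
...##.
step 5: ....#.
...#..
...##.
...##.
....##
...##.
step 6: ....#.
...#..
..#...
......
.....#
...#..
step 7: ...##.
...#..
......
......
......
....#.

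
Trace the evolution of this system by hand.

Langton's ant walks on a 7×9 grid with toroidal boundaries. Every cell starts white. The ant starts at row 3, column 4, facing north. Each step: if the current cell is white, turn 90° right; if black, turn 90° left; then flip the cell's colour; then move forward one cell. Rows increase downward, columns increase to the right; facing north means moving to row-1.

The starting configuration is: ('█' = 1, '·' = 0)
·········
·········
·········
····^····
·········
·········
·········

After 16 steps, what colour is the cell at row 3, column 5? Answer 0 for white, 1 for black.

1

[0] ·········
·········
·········
····^····
·········
·········
·········
[1] ·········
·········
·········
····█>···
·········
·········
·········
[2] ·········
·········
·········
····██···
·····v···
·········
·········
[3] ·········
·········
·········
····██···
····<█···
·········
·········
[4] ·········
·········
·········
····^█···
····██···
·········
·········
[5] ·········
·········
·········
···<·█···
····██···
·········
·········
[6] ·········
·········
···^·····
···█·█···
····██···
·········
·········
[7] ·········
·········
···█>····
···█·█···
····██···
·········
·········
[8] ·········
·········
···██····
···█v█···
····██···
·········
·········
[9] ·········
·········
···██····
···<██···
····██···
·········
·········
[10] ·········
·········
···██····
····██···
···v██···
·········
·········
[11] ·········
·········
···██····
····██···
··<███···
·········
·········
[12] ·········
·········
···██····
··^·██···
··████···
·········
·········
[13] ·········
·········
···██····
··█>██···
··████···
·········
·········
[14] ·········
·········
···██····
··████···
··█v██···
·········
·········
[15] ·········
·········
···██····
··████···
··█·>█···
·········
·········
[16] ·········
·········
···██····
··██^█···
··█··█···
·········
·········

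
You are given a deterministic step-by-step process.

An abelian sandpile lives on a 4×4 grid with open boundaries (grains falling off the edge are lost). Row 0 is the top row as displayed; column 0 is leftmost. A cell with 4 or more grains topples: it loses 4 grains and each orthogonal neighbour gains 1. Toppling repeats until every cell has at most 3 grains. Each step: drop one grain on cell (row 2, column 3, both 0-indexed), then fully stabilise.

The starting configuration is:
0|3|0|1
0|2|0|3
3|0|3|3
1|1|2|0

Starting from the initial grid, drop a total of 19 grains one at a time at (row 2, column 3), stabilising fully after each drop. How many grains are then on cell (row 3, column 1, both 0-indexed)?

0) 0|3|0|1
0|2|0|3
3|0|3|3
1|1|2|0
1) 0|3|0|2
0|2|2|0
3|1|0|2
1|1|3|1
2) 0|3|0|2
0|2|2|0
3|1|0|3
1|1|3|1
3) 0|3|0|2
0|2|2|1
3|1|1|0
1|1|3|2
4) 0|3|0|2
0|2|2|1
3|1|1|1
1|1|3|2
5) 0|3|0|2
0|2|2|1
3|1|1|2
1|1|3|2
6) 0|3|0|2
0|2|2|1
3|1|1|3
1|1|3|2
7) 0|3|0|2
0|2|2|2
3|1|2|0
1|1|3|3
8) 0|3|0|2
0|2|2|2
3|1|2|1
1|1|3|3
9) 0|3|0|2
0|2|2|2
3|1|2|2
1|1|3|3
10) 0|3|0|2
0|2|2|2
3|1|2|3
1|1|3|3
11) 0|3|0|2
0|2|3|3
3|2|0|2
1|2|1|1
12) 0|3|0|2
0|2|3|3
3|2|0|3
1|2|1|1
13) 0|3|1|3
0|3|0|1
3|2|2|1
1|2|1|2
14) 0|3|1|3
0|3|0|1
3|2|2|2
1|2|1|2
15) 0|3|1|3
0|3|0|1
3|2|2|3
1|2|1|2
16) 0|3|1|3
0|3|0|2
3|2|3|0
1|2|1|3
17) 0|3|1|3
0|3|0|2
3|2|3|1
1|2|1|3
18) 0|3|1|3
0|3|0|2
3|2|3|2
1|2|1|3
19) 0|3|1|3
0|3|0|2
3|2|3|3
1|2|1|3

2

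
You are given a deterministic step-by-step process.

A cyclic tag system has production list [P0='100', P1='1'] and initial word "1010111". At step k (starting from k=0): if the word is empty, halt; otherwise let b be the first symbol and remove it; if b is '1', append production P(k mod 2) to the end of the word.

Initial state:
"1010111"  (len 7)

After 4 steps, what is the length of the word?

9

step 0: "1010111"  (len 7)
step 1: "010111100"  (len 9)
step 2: "10111100"  (len 8)
step 3: "0111100100"  (len 10)
step 4: "111100100"  (len 9)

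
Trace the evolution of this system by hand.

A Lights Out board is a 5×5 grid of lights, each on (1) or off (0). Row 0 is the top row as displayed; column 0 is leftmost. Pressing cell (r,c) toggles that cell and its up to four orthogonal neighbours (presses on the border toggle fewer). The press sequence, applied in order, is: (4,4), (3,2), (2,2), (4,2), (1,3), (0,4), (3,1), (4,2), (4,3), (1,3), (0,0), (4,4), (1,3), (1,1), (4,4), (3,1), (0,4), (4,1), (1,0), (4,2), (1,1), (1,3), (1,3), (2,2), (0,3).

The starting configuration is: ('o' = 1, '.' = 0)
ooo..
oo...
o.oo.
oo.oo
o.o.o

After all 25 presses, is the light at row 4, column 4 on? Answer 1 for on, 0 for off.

1

[0] ooo..
oo...
o.oo.
oo.oo
o.o.o
[1] ooo..
oo...
o.oo.
oo.o.
o.oo.
[2] ooo..
oo...
o..o.
o.o..
o..o.
[3] ooo..
ooo..
ooo..
o....
o..o.
[4] ooo..
ooo..
ooo..
o.o..
ooo..
[5] oooo.
oo.oo
oooo.
o.o..
ooo..
[6] ooo.o
oo.o.
oooo.
o.o..
ooo..
[7] ooo.o
oo.o.
o.oo.
.o...
o.o..
[8] ooo.o
oo.o.
o.oo.
.oo..
oo.o.
[9] ooo.o
oo.o.
o.oo.
.ooo.
ooo.o
[10] ooooo
ooo.o
o.o..
.ooo.
ooo.o
[11] ..ooo
.oo.o
o.o..
.ooo.
ooo.o
[12] ..ooo
.oo.o
o.o..
.oooo
oooo.
[13] ..o.o
.o.o.
o.oo.
.oooo
oooo.
[14] .oo.o
o.oo.
oooo.
.oooo
oooo.
[15] .oo.o
o.oo.
oooo.
.ooo.
ooo.o
[16] .oo.o
o.oo.
o.oo.
o..o.
o.o.o
[17] .ooo.
o.ooo
o.oo.
o..o.
o.o.o
[18] .ooo.
o.ooo
o.oo.
oo.o.
.o..o
[19] oooo.
.oooo
..oo.
oo.o.
.o..o
[20] oooo.
.oooo
..oo.
oooo.
..ooo
[21] o.oo.
o..oo
.ooo.
oooo.
..ooo
[22] o.o..
o.o..
.oo..
oooo.
..ooo
[23] o.oo.
o..oo
.ooo.
oooo.
..ooo
[24] o.oo.
o.ooo
.....
oo.o.
..ooo
[25] o...o
o.o.o
.....
oo.o.
..ooo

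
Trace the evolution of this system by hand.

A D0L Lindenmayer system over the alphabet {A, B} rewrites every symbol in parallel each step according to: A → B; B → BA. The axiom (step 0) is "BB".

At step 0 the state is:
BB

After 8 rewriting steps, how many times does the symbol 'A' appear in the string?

42

[0] BB
[1] BABA
[2] BABBAB
[3] BABBABABBA
[4] BABBABABBABBABAB
[5] BABBABABBABBABABBABABBABBA
[6] BABBABABBABBABABBABABBABBABABBABBABABBABAB
[7] BABBABABBABBABABBABABBABBABABBABBABABBABABBABBABABBABABBABBABABBABBA
[8] BABBABABBABBABABBABABBABBABABBABBABABBABABBABBABABBABABBABBABABBABBABABBABABBABBABABBABBABABBABABBABBABABBABAB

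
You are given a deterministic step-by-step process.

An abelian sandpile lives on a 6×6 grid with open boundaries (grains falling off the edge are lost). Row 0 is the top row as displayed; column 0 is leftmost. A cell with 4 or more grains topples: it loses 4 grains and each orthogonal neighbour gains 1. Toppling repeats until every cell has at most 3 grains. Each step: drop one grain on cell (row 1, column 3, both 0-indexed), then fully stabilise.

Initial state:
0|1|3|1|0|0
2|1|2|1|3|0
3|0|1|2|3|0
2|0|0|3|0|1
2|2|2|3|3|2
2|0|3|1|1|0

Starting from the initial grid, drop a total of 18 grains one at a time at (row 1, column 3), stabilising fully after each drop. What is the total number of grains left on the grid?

gen 0: 0|1|3|1|0|0
2|1|2|1|3|0
3|0|1|2|3|0
2|0|0|3|0|1
2|2|2|3|3|2
2|0|3|1|1|0
gen 1: 0|1|3|1|0|0
2|1|2|2|3|0
3|0|1|2|3|0
2|0|0|3|0|1
2|2|2|3|3|2
2|0|3|1|1|0
gen 2: 0|1|3|1|0|0
2|1|2|3|3|0
3|0|1|2|3|0
2|0|0|3|0|1
2|2|2|3|3|2
2|0|3|1|1|0
gen 3: 0|1|3|2|1|0
2|1|3|2|1|1
3|0|2|1|1|1
2|0|1|1|3|1
2|2|3|1|0|3
2|0|3|2|2|0
gen 4: 0|1|3|2|1|0
2|1|3|3|1|1
3|0|2|1|1|1
2|0|1|1|3|1
2|2|3|1|0|3
2|0|3|2|2|0
gen 5: 0|2|1|0|2|0
2|2|1|2|2|1
3|0|3|2|1|1
2|0|1|1|3|1
2|2|3|1|0|3
2|0|3|2|2|0
gen 6: 0|2|1|0|2|0
2|2|1|3|2|1
3|0|3|2|1|1
2|0|1|1|3|1
2|2|3|1|0|3
2|0|3|2|2|0
gen 7: 0|2|1|1|2|0
2|2|2|0|3|1
3|0|3|3|1|1
2|0|1|1|3|1
2|2|3|1|0|3
2|0|3|2|2|0
gen 8: 0|2|1|1|2|0
2|2|2|1|3|1
3|0|3|3|1|1
2|0|1|1|3|1
2|2|3|1|0|3
2|0|3|2|2|0
gen 9: 0|2|1|1|2|0
2|2|2|2|3|1
3|0|3|3|1|1
2|0|1|1|3|1
2|2|3|1|0|3
2|0|3|2|2|0
gen 10: 0|2|1|1|2|0
2|2|2|3|3|1
3|0|3|3|1|1
2|0|1|1|3|1
2|2|3|1|0|3
2|0|3|2|2|0
gen 11: 0|2|2|2|3|0
2|3|0|3|0|2
3|1|1|1|3|1
2|0|2|2|3|1
2|2|3|1|0|3
2|0|3|2|2|0
gen 12: 0|2|2|3|3|0
2|3|1|0|1|2
3|1|1|2|3|1
2|0|2|2|3|1
2|2|3|1|0|3
2|0|3|2|2|0
gen 13: 0|2|2|3|3|0
2|3|1|1|1|2
3|1|1|2|3|1
2|0|2|2|3|1
2|2|3|1|0|3
2|0|3|2|2|0
gen 14: 0|2|2|3|3|0
2|3|1|2|1|2
3|1|1|2|3|1
2|0|2|2|3|1
2|2|3|1|0|3
2|0|3|2|2|0
gen 15: 0|2|2|3|3|0
2|3|1|3|1|2
3|1|1|2|3|1
2|0|2|2|3|1
2|2|3|1|0|3
2|0|3|2|2|0
gen 16: 0|2|3|1|0|1
2|3|2|1|3|2
3|1|1|3|3|1
2|0|2|2|3|1
2|2|3|1|0|3
2|0|3|2|2|0
gen 17: 0|2|3|1|0|1
2|3|2|2|3|2
3|1|1|3|3|1
2|0|2|2|3|1
2|2|3|1|0|3
2|0|3|2|2|0
gen 18: 0|2|3|1|0|1
2|3|2|3|3|2
3|1|1|3|3|1
2|0|2|2|3|1
2|2|3|1|0|3
2|0|3|2|2|0

64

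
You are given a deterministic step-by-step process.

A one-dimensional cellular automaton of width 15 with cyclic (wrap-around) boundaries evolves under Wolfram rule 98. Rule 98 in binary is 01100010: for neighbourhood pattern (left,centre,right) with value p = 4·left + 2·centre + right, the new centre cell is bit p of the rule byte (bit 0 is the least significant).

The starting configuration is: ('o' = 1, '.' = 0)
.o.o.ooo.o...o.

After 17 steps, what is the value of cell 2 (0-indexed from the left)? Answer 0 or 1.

0) .o.o.ooo.o...o.
1) o.o.o..oo...o..
2) .o.o..o.o..o..o
3) o.o..o.o..o..o.
4) .o..o.o..o..o.o
5) o..o.o..o..o.o.
6) ..o.o..o..o.o.o
7) .o.o..o..o.o.o.
8) o.o..o..o.o.o..
9) .o..o..o.o.o..o
10) o..o..o.o.o..o.
11) ..o..o.o.o..o.o
12) .o..o.o.o..o.o.
13) o..o.o.o..o.o..
14) ..o.o.o..o.o..o
15) .o.o.o..o.o..o.
16) o.o.o..o.o..o..
17) .o.o..o.o..o..o

0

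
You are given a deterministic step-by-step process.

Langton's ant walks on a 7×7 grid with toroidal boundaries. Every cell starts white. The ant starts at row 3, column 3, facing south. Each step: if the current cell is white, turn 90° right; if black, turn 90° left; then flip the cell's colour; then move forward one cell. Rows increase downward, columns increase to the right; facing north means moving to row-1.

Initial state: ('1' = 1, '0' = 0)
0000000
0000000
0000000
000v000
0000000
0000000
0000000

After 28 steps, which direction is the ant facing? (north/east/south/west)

gen 0: 0000000
0000000
0000000
000v000
0000000
0000000
0000000
gen 1: 0000000
0000000
0000000
00<1000
0000000
0000000
0000000
gen 2: 0000000
0000000
00^0000
0011000
0000000
0000000
0000000
gen 3: 0000000
0000000
001>000
0011000
0000000
0000000
0000000
gen 4: 0000000
0000000
0011000
001v000
0000000
0000000
0000000
gen 5: 0000000
0000000
0011000
0010>00
0000000
0000000
0000000
gen 6: 0000000
0000000
0011000
0010100
0000v00
0000000
0000000
gen 7: 0000000
0000000
0011000
0010100
000<100
0000000
0000000
gen 8: 0000000
0000000
0011000
001^100
0001100
0000000
0000000
gen 9: 0000000
0000000
0011000
0011>00
0001100
0000000
0000000
gen 10: 0000000
0000000
0011^00
0011000
0001100
0000000
0000000
gen 11: 0000000
0000000
00111>0
0011000
0001100
0000000
0000000
gen 12: 0000000
0000000
0011110
00110v0
0001100
0000000
0000000
gen 13: 0000000
0000000
0011110
0011<10
0001100
0000000
0000000
gen 14: 0000000
0000000
0011^10
0011110
0001100
0000000
0000000
gen 15: 0000000
0000000
001<010
0011110
0001100
0000000
0000000
gen 16: 0000000
0000000
0010010
001v110
0001100
0000000
0000000
gen 17: 0000000
0000000
0010010
0010>10
0001100
0000000
0000000
gen 18: 0000000
0000000
0010^10
0010010
0001100
0000000
0000000
gen 19: 0000000
0000000
00101>0
0010010
0001100
0000000
0000000
gen 20: 0000000
00000^0
0010100
0010010
0001100
0000000
0000000
gen 21: 0000000
000001>
0010100
0010010
0001100
0000000
0000000
gen 22: 0000000
0000011
001010v
0010010
0001100
0000000
0000000
gen 23: 0000000
0000011
00101<1
0010010
0001100
0000000
0000000
gen 24: 0000000
00000^1
0010111
0010010
0001100
0000000
0000000
gen 25: 0000000
0000<01
0010111
0010010
0001100
0000000
0000000
gen 26: 0000^00
0000101
0010111
0010010
0001100
0000000
0000000
gen 27: 00001>0
0000101
0010111
0010010
0001100
0000000
0000000
gen 28: 0000110
00001v1
0010111
0010010
0001100
0000000
0000000

south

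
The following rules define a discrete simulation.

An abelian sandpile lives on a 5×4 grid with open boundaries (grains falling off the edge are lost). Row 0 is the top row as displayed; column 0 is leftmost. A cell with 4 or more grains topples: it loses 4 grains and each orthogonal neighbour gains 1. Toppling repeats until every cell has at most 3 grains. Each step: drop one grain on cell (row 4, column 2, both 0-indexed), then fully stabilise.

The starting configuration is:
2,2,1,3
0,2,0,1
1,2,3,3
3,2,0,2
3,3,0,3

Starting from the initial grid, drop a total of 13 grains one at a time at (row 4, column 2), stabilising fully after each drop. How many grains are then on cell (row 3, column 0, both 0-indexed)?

1

k=0  2,2,1,3
0,2,0,1
1,2,3,3
3,2,0,2
3,3,0,3
k=1  2,2,1,3
0,2,0,1
1,2,3,3
3,2,0,2
3,3,1,3
k=2  2,2,1,3
0,2,0,1
1,2,3,3
3,2,0,2
3,3,2,3
k=3  2,2,1,3
0,2,0,1
1,2,3,3
3,2,0,2
3,3,3,3
k=4  2,2,1,3
0,2,0,1
2,3,3,3
1,0,2,3
1,2,2,0
k=5  2,2,1,3
0,2,0,1
2,3,3,3
1,0,2,3
1,2,3,0
k=6  2,2,1,3
0,2,0,1
2,3,3,3
1,0,3,3
1,3,0,1
k=7  2,2,1,3
0,2,0,1
2,3,3,3
1,0,3,3
1,3,1,1
k=8  2,2,1,3
0,2,0,1
2,3,3,3
1,0,3,3
1,3,2,1
k=9  2,2,1,3
0,2,0,1
2,3,3,3
1,0,3,3
1,3,3,1
k=10  2,2,1,3
0,3,1,2
3,0,2,1
1,3,2,1
2,0,2,3
k=11  2,2,1,3
0,3,1,2
3,0,2,1
1,3,2,1
2,0,3,3
k=12  2,2,1,3
0,3,1,2
3,0,2,1
1,3,3,2
2,1,1,0
k=13  2,2,1,3
0,3,1,2
3,0,2,1
1,3,3,2
2,1,2,0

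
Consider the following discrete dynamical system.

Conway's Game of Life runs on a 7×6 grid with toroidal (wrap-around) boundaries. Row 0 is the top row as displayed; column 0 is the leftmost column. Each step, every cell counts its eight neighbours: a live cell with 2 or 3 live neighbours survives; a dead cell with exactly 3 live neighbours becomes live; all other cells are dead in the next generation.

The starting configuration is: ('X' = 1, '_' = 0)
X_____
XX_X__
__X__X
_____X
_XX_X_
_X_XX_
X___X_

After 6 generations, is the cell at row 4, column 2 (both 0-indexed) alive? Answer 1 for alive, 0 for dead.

0

gen 0: X_____
XX_X__
__X__X
_____X
_XX_X_
_X_XX_
X___X_
gen 1: X_____
XXX__X
_XX_XX
XXXXXX
XXX_XX
XX__X_
XX_XX_
gen 2: ___XX_
__XXX_
______
______
______
______
__XXX_
gen 3: _____X
__X_X_
___X__
______
______
___X__
__X_X_
gen 4: ____XX
___XX_
___X__
______
______
___X__
___XX_
gen 5: _____X
___X_X
___XX_
______
______
___XX_
___X_X
gen 6: X____X
___X_X
___XX_
______
______
___XX_
___X_X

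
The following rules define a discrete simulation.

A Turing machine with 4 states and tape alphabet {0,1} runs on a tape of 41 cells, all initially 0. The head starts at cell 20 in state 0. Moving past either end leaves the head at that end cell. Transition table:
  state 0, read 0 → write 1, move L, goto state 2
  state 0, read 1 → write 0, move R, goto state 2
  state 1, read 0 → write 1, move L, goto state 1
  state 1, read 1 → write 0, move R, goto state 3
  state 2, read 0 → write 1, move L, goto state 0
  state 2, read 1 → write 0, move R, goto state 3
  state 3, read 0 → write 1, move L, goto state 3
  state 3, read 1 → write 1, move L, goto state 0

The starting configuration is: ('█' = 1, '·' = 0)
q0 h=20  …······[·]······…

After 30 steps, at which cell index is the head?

gen 0: q0 h=20  …······[·]······…
gen 1: q2 h=19  …······[·]█·····…
gen 2: q0 h=18  …······[·]██····…
gen 3: q2 h=17  …······[·]███···…
gen 4: q0 h=16  …······[·]████··…
gen 5: q2 h=15  …······[·]█████·…
gen 6: q0 h=14  …······[·]██████…
gen 7: q2 h=13  …······[·]██████…
gen 8: q0 h=12  …······[·]██████…
gen 9: q2 h=11  …······[·]██████…
gen 10: q0 h=10  …······[·]██████…
gen 11: q2 h= 9  …······[·]██████…
gen 12: q0 h= 8  …······[·]██████…
gen 13: q2 h= 7  …······[·]██████…
gen 14: q0 h= 6  |······[·]██████…
gen 15: q2 h= 5  |·····[·]██████…
gen 16: q0 h= 4  |····[·]██████…
gen 17: q2 h= 3  |···[·]██████…
gen 18: q0 h= 2  |··[·]██████…
gen 19: q2 h= 1  |·[·]██████…
gen 20: q0 h= 0  |[·]██████…
gen 21: q2 h= 0  |[█]██████…
gen 22: q3 h= 1  |·[█]██████…
gen 23: q0 h= 0  |[·]██████…
gen 24: q2 h= 0  |[█]██████…
gen 25: q3 h= 1  |·[█]██████…
gen 26: q0 h= 0  |[·]██████…
gen 27: q2 h= 0  |[█]██████…
gen 28: q3 h= 1  |·[█]██████…
gen 29: q0 h= 0  |[·]██████…
gen 30: q2 h= 0  |[█]██████…

0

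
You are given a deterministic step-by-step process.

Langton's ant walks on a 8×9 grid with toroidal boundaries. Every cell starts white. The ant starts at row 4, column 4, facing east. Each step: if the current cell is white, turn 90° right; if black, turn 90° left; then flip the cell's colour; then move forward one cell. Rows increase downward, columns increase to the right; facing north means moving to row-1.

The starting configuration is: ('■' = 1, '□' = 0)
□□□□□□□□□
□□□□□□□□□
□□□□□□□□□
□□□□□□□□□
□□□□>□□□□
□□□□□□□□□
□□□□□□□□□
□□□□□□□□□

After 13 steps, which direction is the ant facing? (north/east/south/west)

k=0  □□□□□□□□□
□□□□□□□□□
□□□□□□□□□
□□□□□□□□□
□□□□>□□□□
□□□□□□□□□
□□□□□□□□□
□□□□□□□□□
k=1  □□□□□□□□□
□□□□□□□□□
□□□□□□□□□
□□□□□□□□□
□□□□■□□□□
□□□□v□□□□
□□□□□□□□□
□□□□□□□□□
k=2  □□□□□□□□□
□□□□□□□□□
□□□□□□□□□
□□□□□□□□□
□□□□■□□□□
□□□<■□□□□
□□□□□□□□□
□□□□□□□□□
k=3  □□□□□□□□□
□□□□□□□□□
□□□□□□□□□
□□□□□□□□□
□□□^■□□□□
□□□■■□□□□
□□□□□□□□□
□□□□□□□□□
k=4  □□□□□□□□□
□□□□□□□□□
□□□□□□□□□
□□□□□□□□□
□□□■>□□□□
□□□■■□□□□
□□□□□□□□□
□□□□□□□□□
k=5  □□□□□□□□□
□□□□□□□□□
□□□□□□□□□
□□□□^□□□□
□□□■□□□□□
□□□■■□□□□
□□□□□□□□□
□□□□□□□□□
k=6  □□□□□□□□□
□□□□□□□□□
□□□□□□□□□
□□□□■>□□□
□□□■□□□□□
□□□■■□□□□
□□□□□□□□□
□□□□□□□□□
k=7  □□□□□□□□□
□□□□□□□□□
□□□□□□□□□
□□□□■■□□□
□□□■□v□□□
□□□■■□□□□
□□□□□□□□□
□□□□□□□□□
k=8  □□□□□□□□□
□□□□□□□□□
□□□□□□□□□
□□□□■■□□□
□□□■<■□□□
□□□■■□□□□
□□□□□□□□□
□□□□□□□□□
k=9  □□□□□□□□□
□□□□□□□□□
□□□□□□□□□
□□□□^■□□□
□□□■■■□□□
□□□■■□□□□
□□□□□□□□□
□□□□□□□□□
k=10  □□□□□□□□□
□□□□□□□□□
□□□□□□□□□
□□□<□■□□□
□□□■■■□□□
□□□■■□□□□
□□□□□□□□□
□□□□□□□□□
k=11  □□□□□□□□□
□□□□□□□□□
□□□^□□□□□
□□□■□■□□□
□□□■■■□□□
□□□■■□□□□
□□□□□□□□□
□□□□□□□□□
k=12  □□□□□□□□□
□□□□□□□□□
□□□■>□□□□
□□□■□■□□□
□□□■■■□□□
□□□■■□□□□
□□□□□□□□□
□□□□□□□□□
k=13  □□□□□□□□□
□□□□□□□□□
□□□■■□□□□
□□□■v■□□□
□□□■■■□□□
□□□■■□□□□
□□□□□□□□□
□□□□□□□□□

south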